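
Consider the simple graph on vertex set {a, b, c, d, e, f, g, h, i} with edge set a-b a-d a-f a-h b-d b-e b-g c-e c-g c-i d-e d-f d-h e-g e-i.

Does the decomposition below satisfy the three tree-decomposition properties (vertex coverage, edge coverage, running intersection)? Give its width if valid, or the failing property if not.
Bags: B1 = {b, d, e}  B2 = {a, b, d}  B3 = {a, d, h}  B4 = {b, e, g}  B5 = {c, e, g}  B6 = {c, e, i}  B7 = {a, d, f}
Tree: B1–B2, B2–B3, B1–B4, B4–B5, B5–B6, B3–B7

Every vertex of G appears in some bag (union = {a, b, c, d, e, f, g, h, i}); every edge is covered by a bag; and for each vertex v the set of bags containing v is connected in the bag tree. The decomposition is therefore valid. The largest bag has 3 vertices, so the width is 2.

Yes; width 2.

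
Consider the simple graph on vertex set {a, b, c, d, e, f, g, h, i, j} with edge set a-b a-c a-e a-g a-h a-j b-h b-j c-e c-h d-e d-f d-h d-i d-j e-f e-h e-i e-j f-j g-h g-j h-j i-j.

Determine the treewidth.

A width-3 tree decomposition is:
Bags: B1 = {d, e, h, j}  B2 = {a, e, h, j}  B3 = {a, b, h, j}  B4 = {d, e, f, j}  B5 = {a, g, h, j}  B6 = {a, c, e, h}  B7 = {d, e, i, j}
Tree: B1–B2, B2–B3, B1–B4, B3–B5, B2–B6, B4–B7
The largest bag has 4 vertices, giving width 3; this decomposition certifies tw(G) ≤ 3. On the other hand G contains the 4-clique {d, e, h, j}. A clique must lie in a single bag of any decomposition, so no decomposition can have width below 3. Combining the bounds, tw(G) = 3.

3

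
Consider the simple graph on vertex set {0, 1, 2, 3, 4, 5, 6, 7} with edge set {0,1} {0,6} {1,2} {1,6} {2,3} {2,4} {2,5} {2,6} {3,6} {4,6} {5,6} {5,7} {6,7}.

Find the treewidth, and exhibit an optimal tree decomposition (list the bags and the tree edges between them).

Every bag has size at most 3, so the width is 3 − 1 = 2 and tw(G) ≤ 2. For the lower bound, the 3 vertices {0, 1, 6} are pairwise adjacent, and any tree decomposition puts a clique entirely inside one bag — forcing width ≥ 2. The upper and lower bounds meet at 2, so that is the treewidth.

Treewidth 2.
One optimal decomposition is:
Bags: B1 = {2, 3, 6}  B2 = {2, 5, 6}  B3 = {1, 2, 6}  B4 = {2, 4, 6}  B5 = {0, 1, 6}  B6 = {5, 6, 7}
Tree: B1–B2, B2–B3, B2–B4, B3–B5, B2–B6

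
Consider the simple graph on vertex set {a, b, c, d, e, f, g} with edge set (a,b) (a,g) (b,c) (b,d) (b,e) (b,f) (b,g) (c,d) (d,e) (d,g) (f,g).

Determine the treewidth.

A width-2 tree decomposition is:
Bags: B1 = {b, d, e}  B2 = {b, d, g}  B3 = {b, c, d}  B4 = {b, f, g}  B5 = {a, b, g}
Tree: B1–B2, B2–B3, B2–B4, B4–B5
Each bag holds 3 vertices, so the decomposition has width 2, which upper-bounds the treewidth. For the lower bound, the 3 vertices {b, d, g} are pairwise adjacent, and any tree decomposition puts a clique entirely inside one bag — forcing width ≥ 2. The upper and lower bounds meet at 2, so that is the treewidth.

2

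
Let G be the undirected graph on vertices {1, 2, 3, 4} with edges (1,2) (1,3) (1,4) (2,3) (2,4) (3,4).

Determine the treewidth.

3

A width-3 tree decomposition is:
Bags: B1 = {1, 2, 3, 4}
Tree: (single bag)
A single bag containing all 4 vertices is trivially a valid decomposition of width 3. For the lower bound, the 4 vertices {1, 2, 3, 4} are pairwise adjacent, and any tree decomposition puts a clique entirely inside one bag — forcing width ≥ 3. Therefore the treewidth is 3.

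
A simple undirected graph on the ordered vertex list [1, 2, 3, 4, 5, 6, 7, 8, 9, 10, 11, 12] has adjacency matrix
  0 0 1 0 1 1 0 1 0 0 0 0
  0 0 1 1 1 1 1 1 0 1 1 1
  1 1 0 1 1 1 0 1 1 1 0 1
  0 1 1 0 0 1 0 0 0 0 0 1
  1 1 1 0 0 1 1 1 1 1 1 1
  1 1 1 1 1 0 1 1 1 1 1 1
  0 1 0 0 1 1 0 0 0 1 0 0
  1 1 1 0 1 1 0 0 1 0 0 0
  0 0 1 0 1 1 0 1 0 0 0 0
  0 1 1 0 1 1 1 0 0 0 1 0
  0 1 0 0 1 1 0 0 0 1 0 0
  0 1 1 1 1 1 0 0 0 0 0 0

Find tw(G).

4

A width-4 tree decomposition is:
Bags: B1 = {2, 3, 5, 6, 12}  B2 = {2, 3, 5, 6, 10}  B3 = {2, 3, 5, 6, 8}  B4 = {2, 3, 4, 6, 12}  B5 = {3, 5, 6, 8, 9}  B6 = {2, 5, 6, 7, 10}  B7 = {1, 3, 5, 6, 8}  B8 = {2, 5, 6, 10, 11}
Tree: B1–B2, B1–B3, B1–B4, B3–B5, B2–B6, B5–B7, B6–B8
Every bag has size at most 5, so the width is 5 − 1 = 4 and tw(G) ≤ 4. On the other hand G contains the 5-clique {2, 3, 4, 6, 12}. A clique must lie in a single bag of any decomposition, so no decomposition can have width below 4. Therefore the treewidth is 4.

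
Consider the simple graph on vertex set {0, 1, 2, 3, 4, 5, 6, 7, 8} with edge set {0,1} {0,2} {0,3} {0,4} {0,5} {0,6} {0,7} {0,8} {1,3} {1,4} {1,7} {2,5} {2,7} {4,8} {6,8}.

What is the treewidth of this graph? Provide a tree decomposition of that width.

Treewidth 2.
Bags: B1 = {0, 1, 7}  B2 = {0, 1, 4}  B3 = {0, 1, 3}  B4 = {0, 4, 8}  B5 = {0, 6, 8}  B6 = {0, 2, 7}  B7 = {0, 2, 5}
Tree: B1–B2, B1–B3, B2–B4, B4–B5, B1–B6, B6–B7

Every bag has size at most 3, so the width is 3 − 1 = 2 and tw(G) ≤ 2. For the lower bound, the 3 vertices {0, 1, 3} are pairwise adjacent, and any tree decomposition puts a clique entirely inside one bag — forcing width ≥ 2. Combining the bounds, tw(G) = 2.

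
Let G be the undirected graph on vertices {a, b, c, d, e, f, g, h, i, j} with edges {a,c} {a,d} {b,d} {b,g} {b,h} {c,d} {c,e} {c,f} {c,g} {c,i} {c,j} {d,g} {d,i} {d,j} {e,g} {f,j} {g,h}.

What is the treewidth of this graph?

A width-2 tree decomposition is:
Bags: B1 = {b, d, g}  B2 = {c, d, g}  B3 = {c, d, j}  B4 = {c, d, i}  B5 = {c, e, g}  B6 = {c, f, j}  B7 = {b, g, h}  B8 = {a, c, d}
Tree: B1–B2, B2–B3, B3–B4, B2–B5, B3–B6, B1–B7, B2–B8
Every bag has size at most 3, so the width is 3 − 1 = 2 and tw(G) ≤ 2. Conversely, {b, g, h} is a clique of size 3, and the vertices of any clique must share a bag in every tree decomposition; so some bag has ≥ 3 vertices and tw(G) ≥ 2. The upper and lower bounds meet at 2, so that is the treewidth.

2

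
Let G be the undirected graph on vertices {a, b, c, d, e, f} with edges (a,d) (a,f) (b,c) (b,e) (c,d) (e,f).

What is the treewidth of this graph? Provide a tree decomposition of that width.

Every bag has size at most 3, so the width is 3 − 1 = 2 and tw(G) ≤ 2. For the lower bound, G contains the cycle f–a–d–c–b–e–f, so G is not a forest; only forests have treewidth ≤ 1, hence tw(G) ≥ 2. Combining the bounds, tw(G) = 2.

Treewidth 2.
One such decomposition:
Bags: B1 = {a, d, f}  B2 = {c, d, f}  B3 = {b, c, f}  B4 = {b, e, f}
Tree: B1–B2, B2–B3, B3–B4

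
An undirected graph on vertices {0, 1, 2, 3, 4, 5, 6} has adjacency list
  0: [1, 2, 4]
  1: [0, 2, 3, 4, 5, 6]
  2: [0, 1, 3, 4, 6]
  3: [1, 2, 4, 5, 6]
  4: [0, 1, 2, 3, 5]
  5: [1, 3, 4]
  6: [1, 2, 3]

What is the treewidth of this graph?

3

A width-3 tree decomposition is:
Bags: B1 = {1, 2, 3, 6}  B2 = {1, 2, 3, 4}  B3 = {1, 3, 4, 5}  B4 = {0, 1, 2, 4}
Tree: B1–B2, B2–B3, B2–B4
Each bag holds 4 vertices, so the decomposition has width 3, which upper-bounds the treewidth. Conversely, {0, 1, 2, 4} is a clique of size 4, and the vertices of any clique must share a bag in every tree decomposition; so some bag has ≥ 4 vertices and tw(G) ≥ 3. Hence tw(G) = 3 exactly.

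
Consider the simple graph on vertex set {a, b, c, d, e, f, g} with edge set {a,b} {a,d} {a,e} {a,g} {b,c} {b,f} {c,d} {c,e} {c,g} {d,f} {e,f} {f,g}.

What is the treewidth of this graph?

A width-3 tree decomposition is:
Bags: B1 = {a, c, d, f}  B2 = {a, b, c, f}  B3 = {a, c, f, g}  B4 = {a, c, e, f}
Tree: B1–B2, B2–B3, B3–B4
Each bag holds 4 vertices, so the decomposition has width 3, which upper-bounds the treewidth. For the lower bound: the 4 vertex sets {c,d}, {b,f}, {a}, {g} are disjoint, each induces a connected subgraph, and every pair is joined by at least one edge of G. Contracting each set to a single vertex therefore yields K_{4} as a minor, and since treewidth is minor-monotone, tw(G) ≥ tw(K_{4}) = 3. Therefore the treewidth is 3.

3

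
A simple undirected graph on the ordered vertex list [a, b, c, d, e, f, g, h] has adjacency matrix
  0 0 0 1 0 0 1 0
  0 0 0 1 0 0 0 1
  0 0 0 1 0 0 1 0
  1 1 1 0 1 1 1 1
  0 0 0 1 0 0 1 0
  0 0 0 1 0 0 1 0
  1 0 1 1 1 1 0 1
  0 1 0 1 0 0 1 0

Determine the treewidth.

2

A width-2 tree decomposition is:
Bags: B1 = {a, d, g}  B2 = {d, g, h}  B3 = {d, f, g}  B4 = {b, d, h}  B5 = {d, e, g}  B6 = {c, d, g}
Tree: B1–B2, B1–B3, B2–B4, B1–B5, B2–B6
The largest bag has 3 vertices, giving width 2; this decomposition certifies tw(G) ≤ 2. Conversely, {d, f, g} is a clique of size 3, and the vertices of any clique must share a bag in every tree decomposition; so some bag has ≥ 3 vertices and tw(G) ≥ 2. Combining the bounds, tw(G) = 2.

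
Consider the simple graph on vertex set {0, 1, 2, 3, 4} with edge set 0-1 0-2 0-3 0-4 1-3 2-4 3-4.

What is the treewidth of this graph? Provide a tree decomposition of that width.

Treewidth 2.
One optimal decomposition is:
Bags: B1 = {0, 3, 4}  B2 = {0, 1, 3}  B3 = {0, 2, 4}
Tree: B1–B2, B1–B3

Each bag holds 3 vertices, so the decomposition has width 2, which upper-bounds the treewidth. On the other hand G contains the 3-clique {0, 2, 4}. A clique must lie in a single bag of any decomposition, so no decomposition can have width below 2. Combining the bounds, tw(G) = 2.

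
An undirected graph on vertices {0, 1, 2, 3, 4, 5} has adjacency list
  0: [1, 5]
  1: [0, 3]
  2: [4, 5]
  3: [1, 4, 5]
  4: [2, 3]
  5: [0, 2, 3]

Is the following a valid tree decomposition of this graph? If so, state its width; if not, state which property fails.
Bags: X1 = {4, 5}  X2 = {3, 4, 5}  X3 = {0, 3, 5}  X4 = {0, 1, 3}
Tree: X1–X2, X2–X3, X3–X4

No — vertex 2 appears in no bag.

A tree decomposition must satisfy three properties: every vertex lies in some bag; for every edge, both endpoints lie together in some bag; and for every vertex, the bags containing it form a connected subtree. Here vertex 2 appears in no bag, so the decomposition is invalid.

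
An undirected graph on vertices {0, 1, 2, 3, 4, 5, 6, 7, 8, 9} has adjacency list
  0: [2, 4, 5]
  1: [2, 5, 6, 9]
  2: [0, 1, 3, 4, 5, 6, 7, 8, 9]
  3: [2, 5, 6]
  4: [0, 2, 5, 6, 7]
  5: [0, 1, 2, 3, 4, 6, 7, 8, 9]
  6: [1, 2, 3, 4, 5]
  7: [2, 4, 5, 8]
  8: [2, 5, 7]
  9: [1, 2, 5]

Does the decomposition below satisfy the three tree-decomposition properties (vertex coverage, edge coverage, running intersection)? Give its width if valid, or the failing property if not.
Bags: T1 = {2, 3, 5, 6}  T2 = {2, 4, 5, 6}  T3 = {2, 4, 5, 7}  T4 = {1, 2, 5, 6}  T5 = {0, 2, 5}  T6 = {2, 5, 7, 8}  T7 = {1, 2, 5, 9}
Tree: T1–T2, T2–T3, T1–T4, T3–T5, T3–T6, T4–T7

No — edge (4,0) lies in no bag.

A tree decomposition must satisfy three properties: every vertex lies in some bag; for every edge, both endpoints lie together in some bag; and for every vertex, the bags containing it form a connected subtree. Here edge (4,0) lies in no bag, so the decomposition is invalid.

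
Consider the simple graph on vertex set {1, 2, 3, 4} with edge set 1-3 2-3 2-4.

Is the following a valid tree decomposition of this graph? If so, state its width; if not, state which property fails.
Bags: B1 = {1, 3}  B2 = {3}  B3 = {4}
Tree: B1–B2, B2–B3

A tree decomposition must satisfy three properties: every vertex lies in some bag; for every edge, both endpoints lie together in some bag; and for every vertex, the bags containing it form a connected subtree. Here vertex 2 appears in no bag, so the decomposition is invalid.

No — vertex 2 appears in no bag.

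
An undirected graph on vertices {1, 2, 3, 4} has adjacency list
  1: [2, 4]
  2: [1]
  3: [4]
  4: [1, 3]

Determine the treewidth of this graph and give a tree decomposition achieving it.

Treewidth 1.
One such decomposition:
Bags: B1 = {3, 4}  B2 = {1, 4}  B3 = {1, 2}
Tree: B1–B2, B2–B3

Each bag holds 2 vertices, so the decomposition has width 1, which upper-bounds the treewidth. G has an edge, so its treewidth is at least 1. Combining the bounds, tw(G) = 1.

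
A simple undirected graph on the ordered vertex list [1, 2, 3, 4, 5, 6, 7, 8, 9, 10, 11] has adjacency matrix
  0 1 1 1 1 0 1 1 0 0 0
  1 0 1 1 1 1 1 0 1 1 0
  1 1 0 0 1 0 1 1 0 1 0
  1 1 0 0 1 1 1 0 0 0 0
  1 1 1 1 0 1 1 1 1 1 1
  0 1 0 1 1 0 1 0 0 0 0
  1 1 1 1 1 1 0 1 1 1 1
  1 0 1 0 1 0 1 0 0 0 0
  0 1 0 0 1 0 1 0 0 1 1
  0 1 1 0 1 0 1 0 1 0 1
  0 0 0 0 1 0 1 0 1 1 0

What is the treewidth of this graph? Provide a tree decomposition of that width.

Each bag holds 5 vertices, so the decomposition has width 4, which upper-bounds the treewidth. On the other hand G contains the 5-clique {1, 3, 5, 7, 8}. A clique must lie in a single bag of any decomposition, so no decomposition can have width below 4. Therefore the treewidth is 4.

Treewidth 4.
One optimal decomposition is:
Bags: B1 = {2, 3, 5, 7, 10}  B2 = {1, 2, 3, 5, 7}  B3 = {1, 2, 4, 5, 7}  B4 = {1, 3, 5, 7, 8}  B5 = {2, 4, 5, 6, 7}  B6 = {2, 5, 7, 9, 10}  B7 = {5, 7, 9, 10, 11}
Tree: B1–B2, B2–B3, B2–B4, B3–B5, B1–B6, B6–B7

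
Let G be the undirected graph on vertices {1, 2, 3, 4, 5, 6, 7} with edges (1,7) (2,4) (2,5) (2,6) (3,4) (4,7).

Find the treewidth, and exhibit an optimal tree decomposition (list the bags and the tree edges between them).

Treewidth 1.
Bags: B1 = {2, 4}  B2 = {2, 6}  B3 = {3, 4}  B4 = {2, 5}  B5 = {4, 7}  B6 = {1, 7}
Tree: B1–B2, B1–B3, B1–B4, B3–B5, B5–B6

Each bag holds 2 vertices, so the decomposition has width 1, which upper-bounds the treewidth. G has an edge, so its treewidth is at least 1. Therefore the treewidth is 1.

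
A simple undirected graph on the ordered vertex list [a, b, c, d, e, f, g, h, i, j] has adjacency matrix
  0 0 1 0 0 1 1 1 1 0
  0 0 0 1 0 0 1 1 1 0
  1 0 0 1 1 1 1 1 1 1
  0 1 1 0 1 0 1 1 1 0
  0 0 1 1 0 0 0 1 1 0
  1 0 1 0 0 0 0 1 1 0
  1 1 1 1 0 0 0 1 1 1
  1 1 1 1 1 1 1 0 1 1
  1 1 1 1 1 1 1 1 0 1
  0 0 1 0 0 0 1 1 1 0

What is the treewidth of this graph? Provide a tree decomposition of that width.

Treewidth 4.
One such decomposition:
Bags: B1 = {c, g, h, i, j}  B2 = {c, d, g, h, i}  B3 = {a, c, g, h, i}  B4 = {b, d, g, h, i}  B5 = {a, c, f, h, i}  B6 = {c, d, e, h, i}
Tree: B1–B2, B1–B3, B2–B4, B3–B5, B2–B6

The largest bag has 5 vertices, giving width 4; this decomposition certifies tw(G) ≤ 4. For the lower bound, the 5 vertices {c, d, g, h, i} are pairwise adjacent, and any tree decomposition puts a clique entirely inside one bag — forcing width ≥ 4. Hence tw(G) = 4 exactly.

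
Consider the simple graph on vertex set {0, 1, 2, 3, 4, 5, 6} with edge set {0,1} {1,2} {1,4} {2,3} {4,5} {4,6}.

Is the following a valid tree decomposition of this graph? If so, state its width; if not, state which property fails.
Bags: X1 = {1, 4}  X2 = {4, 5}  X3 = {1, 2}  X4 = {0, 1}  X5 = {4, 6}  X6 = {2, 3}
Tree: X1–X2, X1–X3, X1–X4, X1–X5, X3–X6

Every vertex of G appears in some bag (union = {0, 1, 2, 3, 4, 5, 6}); every edge is covered by a bag; and for each vertex v the set of bags containing v is connected in the bag tree. The decomposition is therefore valid. The largest bag has 2 vertices, so the width is 1.

Yes; width 1.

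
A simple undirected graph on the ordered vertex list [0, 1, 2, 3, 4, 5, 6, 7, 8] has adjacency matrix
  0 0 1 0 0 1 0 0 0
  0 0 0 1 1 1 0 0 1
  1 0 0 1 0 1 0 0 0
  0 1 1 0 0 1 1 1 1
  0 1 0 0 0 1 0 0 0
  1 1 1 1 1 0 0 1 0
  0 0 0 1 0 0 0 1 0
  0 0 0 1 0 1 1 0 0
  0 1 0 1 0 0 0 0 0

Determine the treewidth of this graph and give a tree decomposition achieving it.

Treewidth 2.
One optimal decomposition is:
Bags: B1 = {1, 3, 5}  B2 = {3, 5, 7}  B3 = {2, 3, 5}  B4 = {0, 2, 5}  B5 = {3, 6, 7}  B6 = {1, 4, 5}  B7 = {1, 3, 8}
Tree: B1–B2, B2–B3, B3–B4, B2–B5, B1–B6, B1–B7

Every bag has size at most 3, so the width is 3 − 1 = 2 and tw(G) ≤ 2. On the other hand G contains the 3-clique {0, 2, 5}. A clique must lie in a single bag of any decomposition, so no decomposition can have width below 2. Therefore the treewidth is 2.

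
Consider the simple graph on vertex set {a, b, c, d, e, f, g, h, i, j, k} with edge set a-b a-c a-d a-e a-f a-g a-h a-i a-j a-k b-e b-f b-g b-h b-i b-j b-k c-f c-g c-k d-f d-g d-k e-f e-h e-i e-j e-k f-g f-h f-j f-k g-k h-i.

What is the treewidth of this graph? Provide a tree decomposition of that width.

Treewidth 4.
One optimal decomposition is:
Bags: B1 = {a, b, e, f, k}  B2 = {a, b, f, g, k}  B3 = {a, c, f, g, k}  B4 = {a, b, e, f, j}  B5 = {a, b, e, f, h}  B6 = {a, b, e, h, i}  B7 = {a, d, f, g, k}
Tree: B1–B2, B2–B3, B1–B4, B4–B5, B5–B6, B3–B7

Every bag has size at most 5, so the width is 5 − 1 = 4 and tw(G) ≤ 4. For the lower bound, the 5 vertices {a, b, e, f, j} are pairwise adjacent, and any tree decomposition puts a clique entirely inside one bag — forcing width ≥ 4. Hence tw(G) = 4 exactly.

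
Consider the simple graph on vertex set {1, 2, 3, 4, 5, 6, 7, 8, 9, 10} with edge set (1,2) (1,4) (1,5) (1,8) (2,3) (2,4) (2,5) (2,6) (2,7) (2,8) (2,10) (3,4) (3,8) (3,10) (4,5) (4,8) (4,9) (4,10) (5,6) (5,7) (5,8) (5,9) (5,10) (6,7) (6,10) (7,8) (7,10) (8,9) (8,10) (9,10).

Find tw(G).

4

A width-4 tree decomposition is:
Bags: B1 = {2, 4, 5, 8, 10}  B2 = {2, 5, 7, 8, 10}  B3 = {4, 5, 8, 9, 10}  B4 = {1, 2, 4, 5, 8}  B5 = {2, 5, 6, 7, 10}  B6 = {2, 3, 4, 8, 10}
Tree: B1–B2, B1–B3, B1–B4, B2–B5, B1–B6
Each bag holds 5 vertices, so the decomposition has width 4, which upper-bounds the treewidth. On the other hand G contains the 5-clique {4, 5, 8, 9, 10}. A clique must lie in a single bag of any decomposition, so no decomposition can have width below 4. Hence tw(G) = 4 exactly.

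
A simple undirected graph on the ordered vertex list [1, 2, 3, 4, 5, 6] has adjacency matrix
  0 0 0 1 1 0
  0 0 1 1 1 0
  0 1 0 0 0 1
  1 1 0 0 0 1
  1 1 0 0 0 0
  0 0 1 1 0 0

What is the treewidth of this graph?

A width-2 tree decomposition is:
Bags: B1 = {2, 3, 6}  B2 = {2, 4, 6}  B3 = {2, 4, 5}  B4 = {1, 4, 5}
Tree: B1–B2, B2–B3, B3–B4
The largest bag has 3 vertices, giving width 2; this decomposition certifies tw(G) ≤ 2. The edges 3–6–4–2–3 form a cycle, so G is not a tree and its treewidth is at least 2. The upper and lower bounds meet at 2, so that is the treewidth.

2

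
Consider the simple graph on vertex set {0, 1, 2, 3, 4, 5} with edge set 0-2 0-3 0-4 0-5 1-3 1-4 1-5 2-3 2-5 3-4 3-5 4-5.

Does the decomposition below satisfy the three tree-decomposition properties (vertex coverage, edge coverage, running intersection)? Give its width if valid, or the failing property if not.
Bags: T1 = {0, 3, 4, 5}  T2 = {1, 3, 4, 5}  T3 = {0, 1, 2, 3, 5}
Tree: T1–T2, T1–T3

A tree decomposition must satisfy three properties: every vertex lies in some bag; for every edge, both endpoints lie together in some bag; and for every vertex, the bags containing it form a connected subtree. Here bags containing vertex 1 are not connected in the tree, so the decomposition is invalid.

No — bags containing vertex 1 are not connected in the tree.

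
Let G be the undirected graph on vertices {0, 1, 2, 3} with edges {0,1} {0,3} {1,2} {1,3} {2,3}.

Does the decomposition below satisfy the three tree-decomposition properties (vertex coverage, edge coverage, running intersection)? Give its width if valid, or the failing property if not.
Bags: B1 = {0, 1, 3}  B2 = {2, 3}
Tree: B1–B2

No — edge (1,2) lies in no bag.

A tree decomposition must satisfy three properties: every vertex lies in some bag; for every edge, both endpoints lie together in some bag; and for every vertex, the bags containing it form a connected subtree. Here edge (1,2) lies in no bag, so the decomposition is invalid.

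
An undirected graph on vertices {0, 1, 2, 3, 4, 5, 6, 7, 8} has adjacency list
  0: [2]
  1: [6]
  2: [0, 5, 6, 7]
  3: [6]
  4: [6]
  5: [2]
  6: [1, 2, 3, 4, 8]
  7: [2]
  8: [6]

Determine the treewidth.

1

A width-1 tree decomposition is:
Bags: B1 = {2, 6}  B2 = {4, 6}  B3 = {1, 6}  B4 = {2, 5}  B5 = {3, 6}  B6 = {6, 8}  B7 = {0, 2}  B8 = {2, 7}
Tree: B1–B2, B2–B3, B1–B4, B2–B5, B5–B6, B4–B7, B4–B8
Every bag has size at most 2, so the width is 2 − 1 = 1 and tw(G) ≤ 1. Since G has at least one edge (e.g. 6–2), it is not an edgeless graph, so tw(G) ≥ 1. Hence tw(G) = 1 exactly.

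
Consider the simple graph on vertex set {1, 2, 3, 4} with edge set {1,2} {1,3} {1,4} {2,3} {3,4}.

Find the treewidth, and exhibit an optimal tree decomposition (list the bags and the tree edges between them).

Treewidth 2.
One such decomposition:
Bags: B1 = {1, 3, 4}  B2 = {1, 2, 3}
Tree: B1–B2

Each bag holds 3 vertices, so the decomposition has width 2, which upper-bounds the treewidth. For the lower bound, the 3 vertices {1, 2, 3} are pairwise adjacent, and any tree decomposition puts a clique entirely inside one bag — forcing width ≥ 2. The upper and lower bounds meet at 2, so that is the treewidth.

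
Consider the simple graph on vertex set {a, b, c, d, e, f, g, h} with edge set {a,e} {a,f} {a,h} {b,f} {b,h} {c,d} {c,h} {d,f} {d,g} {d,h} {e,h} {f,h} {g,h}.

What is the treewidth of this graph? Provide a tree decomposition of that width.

Each bag holds 3 vertices, so the decomposition has width 2, which upper-bounds the treewidth. On the other hand G contains the 3-clique {d, g, h}. A clique must lie in a single bag of any decomposition, so no decomposition can have width below 2. Therefore the treewidth is 2.

Treewidth 2.
One optimal decomposition is:
Bags: B1 = {c, d, h}  B2 = {d, f, h}  B3 = {d, g, h}  B4 = {b, f, h}  B5 = {a, f, h}  B6 = {a, e, h}
Tree: B1–B2, B1–B3, B2–B4, B4–B5, B5–B6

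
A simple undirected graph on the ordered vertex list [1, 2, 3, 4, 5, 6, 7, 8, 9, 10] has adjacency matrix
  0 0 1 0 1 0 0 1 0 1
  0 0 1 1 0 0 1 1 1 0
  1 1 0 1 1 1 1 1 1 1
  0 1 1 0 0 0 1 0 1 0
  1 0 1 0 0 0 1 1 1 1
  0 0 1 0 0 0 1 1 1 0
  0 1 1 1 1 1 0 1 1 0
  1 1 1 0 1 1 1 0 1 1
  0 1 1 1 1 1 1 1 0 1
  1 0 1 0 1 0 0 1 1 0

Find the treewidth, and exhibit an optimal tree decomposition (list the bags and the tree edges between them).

Each bag holds 5 vertices, so the decomposition has width 4, which upper-bounds the treewidth. On the other hand G contains the 5-clique {1, 3, 5, 8, 10}. A clique must lie in a single bag of any decomposition, so no decomposition can have width below 4. Therefore the treewidth is 4.

Treewidth 4.
Bags: B1 = {3, 5, 7, 8, 9}  B2 = {3, 5, 8, 9, 10}  B3 = {1, 3, 5, 8, 10}  B4 = {3, 6, 7, 8, 9}  B5 = {2, 3, 7, 8, 9}  B6 = {2, 3, 4, 7, 9}
Tree: B1–B2, B2–B3, B1–B4, B4–B5, B5–B6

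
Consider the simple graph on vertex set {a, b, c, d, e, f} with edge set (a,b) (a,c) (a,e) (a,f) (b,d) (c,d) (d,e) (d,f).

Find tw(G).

A width-2 tree decomposition is:
Bags: B1 = {a, b, d}  B2 = {a, c, d}  B3 = {a, d, e}  B4 = {a, d, f}
Tree: B1–B2, B2–B3, B3–B4
The largest bag has 3 vertices, giving width 2; this decomposition certifies tw(G) ≤ 2. The edges a–b–d–c–a form a cycle, so G is not a tree and its treewidth is at least 2. Combining the bounds, tw(G) = 2.

2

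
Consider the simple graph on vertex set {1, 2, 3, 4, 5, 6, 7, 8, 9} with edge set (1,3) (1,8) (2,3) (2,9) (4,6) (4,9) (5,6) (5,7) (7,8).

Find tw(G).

A width-2 tree decomposition is:
Bags: B1 = {4, 6, 9}  B2 = {5, 6, 9}  B3 = {5, 7, 9}  B4 = {7, 8, 9}  B5 = {1, 8, 9}  B6 = {1, 3, 9}  B7 = {2, 3, 9}
Tree: B1–B2, B2–B3, B3–B4, B4–B5, B5–B6, B6–B7
The largest bag has 3 vertices, giving width 2; this decomposition certifies tw(G) ≤ 2. The edges 9–4–6–5–7–8–1–3–2–9 form a cycle, so G is not a tree and its treewidth is at least 2. Hence tw(G) = 2 exactly.

2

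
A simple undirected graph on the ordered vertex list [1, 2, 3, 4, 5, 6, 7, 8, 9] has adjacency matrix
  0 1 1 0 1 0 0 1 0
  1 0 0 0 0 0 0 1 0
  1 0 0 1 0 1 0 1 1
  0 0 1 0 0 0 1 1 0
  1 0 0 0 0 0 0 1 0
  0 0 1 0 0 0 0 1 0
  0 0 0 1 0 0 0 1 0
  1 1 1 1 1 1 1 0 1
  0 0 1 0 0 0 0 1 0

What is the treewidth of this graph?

2

A width-2 tree decomposition is:
Bags: B1 = {1, 3, 8}  B2 = {3, 8, 9}  B3 = {3, 4, 8}  B4 = {3, 6, 8}  B5 = {1, 5, 8}  B6 = {4, 7, 8}  B7 = {1, 2, 8}
Tree: B1–B2, B1–B3, B2–B4, B1–B5, B3–B6, B5–B7
The largest bag has 3 vertices, giving width 2; this decomposition certifies tw(G) ≤ 2. Conversely, {1, 2, 8} is a clique of size 3, and the vertices of any clique must share a bag in every tree decomposition; so some bag has ≥ 3 vertices and tw(G) ≥ 2. The upper and lower bounds meet at 2, so that is the treewidth.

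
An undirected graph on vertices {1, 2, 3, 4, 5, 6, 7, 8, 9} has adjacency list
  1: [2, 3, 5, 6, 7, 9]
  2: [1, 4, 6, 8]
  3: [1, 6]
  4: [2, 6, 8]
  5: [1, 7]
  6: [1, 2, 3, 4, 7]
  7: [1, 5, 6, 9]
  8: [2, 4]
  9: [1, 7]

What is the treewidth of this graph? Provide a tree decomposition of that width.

Treewidth 2.
Bags: B1 = {1, 2, 6}  B2 = {2, 4, 6}  B3 = {1, 6, 7}  B4 = {1, 3, 6}  B5 = {1, 7, 9}  B6 = {1, 5, 7}  B7 = {2, 4, 8}
Tree: B1–B2, B1–B3, B1–B4, B3–B5, B3–B6, B2–B7

Each bag holds 3 vertices, so the decomposition has width 2, which upper-bounds the treewidth. For the lower bound, the 3 vertices {2, 4, 8} are pairwise adjacent, and any tree decomposition puts a clique entirely inside one bag — forcing width ≥ 2. Therefore the treewidth is 2.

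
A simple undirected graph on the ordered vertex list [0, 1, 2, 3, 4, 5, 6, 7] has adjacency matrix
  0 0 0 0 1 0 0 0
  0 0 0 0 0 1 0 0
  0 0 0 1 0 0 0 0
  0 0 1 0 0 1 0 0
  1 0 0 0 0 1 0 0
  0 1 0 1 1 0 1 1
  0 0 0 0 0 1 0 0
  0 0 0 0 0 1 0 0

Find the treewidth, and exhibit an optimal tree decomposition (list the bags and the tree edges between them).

Treewidth 1.
One such decomposition:
Bags: B1 = {3, 5}  B2 = {5, 7}  B3 = {1, 5}  B4 = {5, 6}  B5 = {4, 5}  B6 = {2, 3}  B7 = {0, 4}
Tree: B1–B2, B2–B3, B3–B4, B4–B5, B1–B6, B5–B7

Each bag holds 2 vertices, so the decomposition has width 1, which upper-bounds the treewidth. Since G has at least one edge (e.g. 3–5), it is not an edgeless graph, so tw(G) ≥ 1. Combining the bounds, tw(G) = 1.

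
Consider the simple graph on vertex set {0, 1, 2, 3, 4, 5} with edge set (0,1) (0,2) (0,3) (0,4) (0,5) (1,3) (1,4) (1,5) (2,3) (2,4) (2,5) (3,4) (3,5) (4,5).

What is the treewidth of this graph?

A width-4 tree decomposition is:
Bags: B1 = {0, 1, 3, 4, 5}  B2 = {0, 2, 3, 4, 5}
Tree: B1–B2
The largest bag has 5 vertices, giving width 4; this decomposition certifies tw(G) ≤ 4. On the other hand G contains the 5-clique {0, 1, 3, 4, 5}. A clique must lie in a single bag of any decomposition, so no decomposition can have width below 4. The upper and lower bounds meet at 4, so that is the treewidth.

4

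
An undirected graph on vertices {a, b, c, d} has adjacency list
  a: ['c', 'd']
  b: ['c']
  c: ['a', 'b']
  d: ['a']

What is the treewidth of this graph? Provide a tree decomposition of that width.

The largest bag has 2 vertices, giving width 1; this decomposition certifies tw(G) ≤ 1. Since G has at least one edge (e.g. c–a), it is not an edgeless graph, so tw(G) ≥ 1. Combining the bounds, tw(G) = 1.

Treewidth 1.
One optimal decomposition is:
Bags: B1 = {a, c}  B2 = {a, d}  B3 = {b, c}
Tree: B1–B2, B1–B3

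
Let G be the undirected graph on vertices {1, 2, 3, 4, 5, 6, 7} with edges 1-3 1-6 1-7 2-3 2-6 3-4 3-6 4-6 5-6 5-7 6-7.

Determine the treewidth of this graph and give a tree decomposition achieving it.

Treewidth 2.
One optimal decomposition is:
Bags: B1 = {1, 6, 7}  B2 = {1, 3, 6}  B3 = {3, 4, 6}  B4 = {2, 3, 6}  B5 = {5, 6, 7}
Tree: B1–B2, B2–B3, B3–B4, B1–B5

Every bag has size at most 3, so the width is 3 − 1 = 2 and tw(G) ≤ 2. For the lower bound, the 3 vertices {1, 3, 6} are pairwise adjacent, and any tree decomposition puts a clique entirely inside one bag — forcing width ≥ 2. Hence tw(G) = 2 exactly.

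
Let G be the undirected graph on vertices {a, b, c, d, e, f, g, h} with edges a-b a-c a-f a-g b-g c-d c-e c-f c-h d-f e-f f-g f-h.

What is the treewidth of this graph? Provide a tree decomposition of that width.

Every bag has size at most 3, so the width is 3 − 1 = 2 and tw(G) ≤ 2. For the lower bound, the 3 vertices {a, f, g} are pairwise adjacent, and any tree decomposition puts a clique entirely inside one bag — forcing width ≥ 2. Combining the bounds, tw(G) = 2.

Treewidth 2.
Bags: B1 = {c, f, h}  B2 = {a, c, f}  B3 = {c, d, f}  B4 = {a, f, g}  B5 = {c, e, f}  B6 = {a, b, g}
Tree: B1–B2, B1–B3, B2–B4, B2–B5, B4–B6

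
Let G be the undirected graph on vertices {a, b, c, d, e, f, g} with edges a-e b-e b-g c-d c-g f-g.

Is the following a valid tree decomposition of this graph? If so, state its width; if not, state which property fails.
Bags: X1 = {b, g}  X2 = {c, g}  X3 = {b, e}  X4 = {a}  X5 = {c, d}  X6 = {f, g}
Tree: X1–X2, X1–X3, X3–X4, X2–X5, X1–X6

No — edge (e,a) lies in no bag.

A tree decomposition must satisfy three properties: every vertex lies in some bag; for every edge, both endpoints lie together in some bag; and for every vertex, the bags containing it form a connected subtree. Here edge (e,a) lies in no bag, so the decomposition is invalid.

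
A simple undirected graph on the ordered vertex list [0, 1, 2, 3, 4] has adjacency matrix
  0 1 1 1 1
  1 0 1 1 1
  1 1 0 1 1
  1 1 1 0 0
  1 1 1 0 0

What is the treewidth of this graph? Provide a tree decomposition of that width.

Treewidth 3.
One such decomposition:
Bags: B1 = {0, 1, 2, 4}  B2 = {0, 1, 2, 3}
Tree: B1–B2

Each bag holds 4 vertices, so the decomposition has width 3, which upper-bounds the treewidth. On the other hand G contains the 4-clique {0, 1, 2, 3}. A clique must lie in a single bag of any decomposition, so no decomposition can have width below 3. The upper and lower bounds meet at 3, so that is the treewidth.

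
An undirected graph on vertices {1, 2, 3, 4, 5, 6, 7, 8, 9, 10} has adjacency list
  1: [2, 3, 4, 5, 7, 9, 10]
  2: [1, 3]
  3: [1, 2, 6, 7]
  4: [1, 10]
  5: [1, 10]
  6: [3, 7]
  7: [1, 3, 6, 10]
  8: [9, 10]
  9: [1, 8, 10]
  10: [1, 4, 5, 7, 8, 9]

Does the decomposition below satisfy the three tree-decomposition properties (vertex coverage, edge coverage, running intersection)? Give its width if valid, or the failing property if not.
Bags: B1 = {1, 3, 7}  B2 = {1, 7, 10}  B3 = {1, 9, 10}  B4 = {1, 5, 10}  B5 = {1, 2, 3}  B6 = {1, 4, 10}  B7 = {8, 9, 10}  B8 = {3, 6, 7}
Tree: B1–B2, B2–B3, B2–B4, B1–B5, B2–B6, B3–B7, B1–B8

Every vertex of G appears in some bag (union = {1, 2, 3, 4, 5, 6, 7, 8, 9, 10}); every edge is covered by a bag; and for each vertex v the set of bags containing v is connected in the bag tree. The decomposition is therefore valid. The largest bag has 3 vertices, so the width is 2.

Yes; width 2.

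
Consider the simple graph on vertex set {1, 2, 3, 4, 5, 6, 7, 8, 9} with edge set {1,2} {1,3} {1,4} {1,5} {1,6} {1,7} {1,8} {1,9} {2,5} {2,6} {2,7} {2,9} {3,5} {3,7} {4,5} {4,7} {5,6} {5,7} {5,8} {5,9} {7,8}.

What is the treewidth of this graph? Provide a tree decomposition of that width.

The largest bag has 4 vertices, giving width 3; this decomposition certifies tw(G) ≤ 3. On the other hand G contains the 4-clique {1, 2, 5, 9}. A clique must lie in a single bag of any decomposition, so no decomposition can have width below 3. The upper and lower bounds meet at 3, so that is the treewidth.

Treewidth 3.
One optimal decomposition is:
Bags: B1 = {1, 4, 5, 7}  B2 = {1, 2, 5, 7}  B3 = {1, 5, 7, 8}  B4 = {1, 2, 5, 6}  B5 = {1, 3, 5, 7}  B6 = {1, 2, 5, 9}
Tree: B1–B2, B1–B3, B2–B4, B2–B5, B4–B6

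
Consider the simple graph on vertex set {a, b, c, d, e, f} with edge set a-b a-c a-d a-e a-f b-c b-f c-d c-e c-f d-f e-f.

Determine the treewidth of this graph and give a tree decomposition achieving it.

Treewidth 3.
One such decomposition:
Bags: B1 = {a, c, d, f}  B2 = {a, c, e, f}  B3 = {a, b, c, f}
Tree: B1–B2, B1–B3

Each bag holds 4 vertices, so the decomposition has width 3, which upper-bounds the treewidth. For the lower bound, the 4 vertices {a, c, d, f} are pairwise adjacent, and any tree decomposition puts a clique entirely inside one bag — forcing width ≥ 3. Therefore the treewidth is 3.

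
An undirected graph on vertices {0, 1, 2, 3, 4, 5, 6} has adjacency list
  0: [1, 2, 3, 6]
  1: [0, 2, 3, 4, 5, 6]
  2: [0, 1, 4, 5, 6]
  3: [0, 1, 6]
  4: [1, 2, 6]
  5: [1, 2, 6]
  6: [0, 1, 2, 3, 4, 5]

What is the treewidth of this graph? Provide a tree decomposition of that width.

Treewidth 3.
One such decomposition:
Bags: B1 = {0, 1, 3, 6}  B2 = {0, 1, 2, 6}  B3 = {1, 2, 4, 6}  B4 = {1, 2, 5, 6}
Tree: B1–B2, B2–B3, B2–B4

The largest bag has 4 vertices, giving width 3; this decomposition certifies tw(G) ≤ 3. On the other hand G contains the 4-clique {0, 1, 2, 6}. A clique must lie in a single bag of any decomposition, so no decomposition can have width below 3. Therefore the treewidth is 3.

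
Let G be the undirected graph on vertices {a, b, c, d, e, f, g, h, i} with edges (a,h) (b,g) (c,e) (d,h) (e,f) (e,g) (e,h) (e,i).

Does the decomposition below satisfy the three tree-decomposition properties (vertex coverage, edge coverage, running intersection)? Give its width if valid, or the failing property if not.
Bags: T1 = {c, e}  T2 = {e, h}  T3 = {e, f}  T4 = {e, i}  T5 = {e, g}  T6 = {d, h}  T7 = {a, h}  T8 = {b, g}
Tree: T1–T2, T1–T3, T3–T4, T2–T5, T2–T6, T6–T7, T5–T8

Yes; width 1.

Every vertex of G appears in some bag (union = {a, b, c, d, e, f, g, h, i}); every edge is covered by a bag; and for each vertex v the set of bags containing v is connected in the bag tree. The decomposition is therefore valid. The largest bag has 2 vertices, so the width is 1.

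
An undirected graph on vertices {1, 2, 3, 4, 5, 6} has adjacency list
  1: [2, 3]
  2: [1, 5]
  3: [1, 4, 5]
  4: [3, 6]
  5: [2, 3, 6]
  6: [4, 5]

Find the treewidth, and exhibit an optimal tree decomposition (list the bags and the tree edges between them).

Treewidth 2.
One such decomposition:
Bags: B1 = {1, 2, 5}  B2 = {1, 3, 5}  B3 = {3, 5, 6}  B4 = {3, 4, 6}
Tree: B1–B2, B2–B3, B3–B4

The largest bag has 3 vertices, giving width 2; this decomposition certifies tw(G) ≤ 2. Since 2–1–3–5–2 is a cycle in G, G is not acyclic. Forests are exactly the graphs of treewidth ≤ 1, so tw(G) ≥ 2. Combining the bounds, tw(G) = 2.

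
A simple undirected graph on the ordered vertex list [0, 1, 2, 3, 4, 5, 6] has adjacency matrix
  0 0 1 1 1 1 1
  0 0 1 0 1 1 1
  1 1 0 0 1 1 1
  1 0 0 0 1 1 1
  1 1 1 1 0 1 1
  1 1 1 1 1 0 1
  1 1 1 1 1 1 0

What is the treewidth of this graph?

4

A width-4 tree decomposition is:
Bags: B1 = {0, 2, 4, 5, 6}  B2 = {0, 3, 4, 5, 6}  B3 = {1, 2, 4, 5, 6}
Tree: B1–B2, B1–B3
The largest bag has 5 vertices, giving width 4; this decomposition certifies tw(G) ≤ 4. For the lower bound, the 5 vertices {0, 2, 4, 5, 6} are pairwise adjacent, and any tree decomposition puts a clique entirely inside one bag — forcing width ≥ 4. Hence tw(G) = 4 exactly.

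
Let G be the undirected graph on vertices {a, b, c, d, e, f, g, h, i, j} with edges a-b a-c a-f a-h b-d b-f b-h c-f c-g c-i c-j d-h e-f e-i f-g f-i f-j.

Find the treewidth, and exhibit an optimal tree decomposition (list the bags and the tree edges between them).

Treewidth 2.
One such decomposition:
Bags: B1 = {a, b, f}  B2 = {a, b, h}  B3 = {b, d, h}  B4 = {a, c, f}  B5 = {c, f, i}  B6 = {e, f, i}  B7 = {c, f, g}  B8 = {c, f, j}
Tree: B1–B2, B2–B3, B1–B4, B4–B5, B5–B6, B4–B7, B4–B8

The largest bag has 3 vertices, giving width 2; this decomposition certifies tw(G) ≤ 2. Conversely, {b, d, h} is a clique of size 3, and the vertices of any clique must share a bag in every tree decomposition; so some bag has ≥ 3 vertices and tw(G) ≥ 2. The upper and lower bounds meet at 2, so that is the treewidth.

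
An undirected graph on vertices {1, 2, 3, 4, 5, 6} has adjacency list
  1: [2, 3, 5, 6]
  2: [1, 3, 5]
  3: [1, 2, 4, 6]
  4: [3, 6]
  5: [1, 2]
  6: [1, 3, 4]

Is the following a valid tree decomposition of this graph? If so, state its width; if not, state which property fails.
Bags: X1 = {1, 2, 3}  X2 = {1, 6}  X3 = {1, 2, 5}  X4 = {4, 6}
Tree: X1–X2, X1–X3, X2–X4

No — edge (3,6) lies in no bag.

A tree decomposition must satisfy three properties: every vertex lies in some bag; for every edge, both endpoints lie together in some bag; and for every vertex, the bags containing it form a connected subtree. Here edge (3,6) lies in no bag, so the decomposition is invalid.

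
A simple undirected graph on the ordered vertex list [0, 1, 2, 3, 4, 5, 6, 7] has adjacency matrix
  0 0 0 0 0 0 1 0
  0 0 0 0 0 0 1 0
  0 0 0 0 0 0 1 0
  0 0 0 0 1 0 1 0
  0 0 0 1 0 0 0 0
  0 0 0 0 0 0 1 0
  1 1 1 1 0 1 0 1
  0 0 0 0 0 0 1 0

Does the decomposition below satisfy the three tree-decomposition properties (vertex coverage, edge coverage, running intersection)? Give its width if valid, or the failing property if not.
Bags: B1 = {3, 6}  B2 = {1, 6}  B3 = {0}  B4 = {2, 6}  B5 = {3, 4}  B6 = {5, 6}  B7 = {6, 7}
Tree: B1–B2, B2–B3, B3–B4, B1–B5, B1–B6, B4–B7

A tree decomposition must satisfy three properties: every vertex lies in some bag; for every edge, both endpoints lie together in some bag; and for every vertex, the bags containing it form a connected subtree. Here edge (6,0) lies in no bag, so the decomposition is invalid.

No — edge (6,0) lies in no bag.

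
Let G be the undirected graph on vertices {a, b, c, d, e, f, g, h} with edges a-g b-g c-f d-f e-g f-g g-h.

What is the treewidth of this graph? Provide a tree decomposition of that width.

Treewidth 1.
One such decomposition:
Bags: B1 = {f, g}  B2 = {g, h}  B3 = {d, f}  B4 = {e, g}  B5 = {a, g}  B6 = {b, g}  B7 = {c, f}
Tree: B1–B2, B1–B3, B1–B4, B2–B5, B4–B6, B3–B7

The largest bag has 2 vertices, giving width 1; this decomposition certifies tw(G) ≤ 1. G has an edge, so its treewidth is at least 1. Hence tw(G) = 1 exactly.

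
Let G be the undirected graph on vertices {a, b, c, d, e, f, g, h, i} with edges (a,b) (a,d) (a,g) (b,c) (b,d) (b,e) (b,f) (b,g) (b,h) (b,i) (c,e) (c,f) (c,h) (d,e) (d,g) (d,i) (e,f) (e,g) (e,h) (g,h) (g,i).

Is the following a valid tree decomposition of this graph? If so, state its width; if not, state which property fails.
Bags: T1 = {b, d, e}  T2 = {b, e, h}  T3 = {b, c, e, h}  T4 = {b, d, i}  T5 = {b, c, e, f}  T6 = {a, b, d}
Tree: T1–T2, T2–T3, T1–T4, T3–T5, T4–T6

No — vertex g appears in no bag.

A tree decomposition must satisfy three properties: every vertex lies in some bag; for every edge, both endpoints lie together in some bag; and for every vertex, the bags containing it form a connected subtree. Here vertex g appears in no bag, so the decomposition is invalid.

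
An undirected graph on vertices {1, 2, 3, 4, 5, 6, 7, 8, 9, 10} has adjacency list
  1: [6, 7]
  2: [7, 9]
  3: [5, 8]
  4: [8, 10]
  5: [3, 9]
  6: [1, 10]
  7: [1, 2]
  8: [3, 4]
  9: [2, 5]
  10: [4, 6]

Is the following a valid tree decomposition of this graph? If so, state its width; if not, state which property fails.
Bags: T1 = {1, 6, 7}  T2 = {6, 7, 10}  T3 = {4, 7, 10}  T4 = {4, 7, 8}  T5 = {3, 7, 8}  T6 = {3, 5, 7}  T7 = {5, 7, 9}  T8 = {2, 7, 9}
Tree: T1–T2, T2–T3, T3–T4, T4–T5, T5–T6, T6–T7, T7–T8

Checking the three conditions: (i) the bags cover all of {1, 2, 3, 4, 5, 6, 7, 8, 9, 10}; (ii) for each edge, some bag contains both endpoints; (iii) the bags containing any fixed vertex form a subtree. All hold, so the decomposition is valid with width 3 − 1 = 2.

Yes; width 2.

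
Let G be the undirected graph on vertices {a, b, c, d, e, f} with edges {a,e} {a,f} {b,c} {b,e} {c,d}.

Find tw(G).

1

A width-1 tree decomposition is:
Bags: B1 = {c, d}  B2 = {b, c}  B3 = {b, e}  B4 = {a, e}  B5 = {a, f}
Tree: B1–B2, B2–B3, B3–B4, B4–B5
Every bag has size at most 2, so the width is 2 − 1 = 1 and tw(G) ≤ 1. Since G has at least one edge (e.g. d–c), it is not an edgeless graph, so tw(G) ≥ 1. Combining the bounds, tw(G) = 1.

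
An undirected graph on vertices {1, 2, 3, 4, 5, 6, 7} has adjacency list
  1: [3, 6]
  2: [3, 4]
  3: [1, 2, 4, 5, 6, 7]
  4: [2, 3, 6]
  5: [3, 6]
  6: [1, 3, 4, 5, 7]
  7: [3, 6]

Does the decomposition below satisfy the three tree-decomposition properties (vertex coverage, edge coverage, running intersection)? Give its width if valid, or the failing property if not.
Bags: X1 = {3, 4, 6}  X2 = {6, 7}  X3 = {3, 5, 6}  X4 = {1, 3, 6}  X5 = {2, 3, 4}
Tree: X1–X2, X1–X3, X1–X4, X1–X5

No — edge (3,7) lies in no bag.

A tree decomposition must satisfy three properties: every vertex lies in some bag; for every edge, both endpoints lie together in some bag; and for every vertex, the bags containing it form a connected subtree. Here edge (3,7) lies in no bag, so the decomposition is invalid.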